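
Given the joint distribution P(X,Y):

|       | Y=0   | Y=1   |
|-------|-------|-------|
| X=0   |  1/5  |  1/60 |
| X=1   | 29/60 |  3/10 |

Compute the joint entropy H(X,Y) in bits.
1.5909 bits

H(X,Y) = -Σ_{x,y} P(x,y) log₂ P(x,y). Per-cell terms -P(x,y)·log₂P(x,y):
  X=0: 0.4644, 0.0984
  X=1: 0.5070, 0.5211
Sum of the 4 terms: H(X,Y) = 1.5909 bits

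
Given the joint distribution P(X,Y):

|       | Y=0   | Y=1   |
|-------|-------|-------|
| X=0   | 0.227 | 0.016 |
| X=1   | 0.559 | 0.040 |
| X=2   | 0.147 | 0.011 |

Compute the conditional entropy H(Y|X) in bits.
0.3546 bits

H(Y|X) = H(X,Y) - H(X)

H(X,Y) = -Σ_{x,y} P(x,y) log₂ P(x,y). Per-cell terms -P(x,y)·log₂P(x,y):
  X=0: 0.48561, 0.09545
  X=1: 0.46905, 0.18575
  X=2: 0.40662, 0.07157
Sum of the 6 terms: H(X,Y) = 1.71405 bits

Marginal of X (row sums):
  P(X=0) = 0.227 + 0.016 = 0.243
  P(X=1) = 0.559 + 0.040 = 0.599
  P(X=2) = 0.147 + 0.011 = 0.158
H(X) = -[0.243·log₂(0.243) + 0.599·log₂(0.599) + 0.158·log₂(0.158)]
  = 0.49596 + 0.44288 + 0.42060 = 1.35944 bits

H(Y|X) = H(X,Y) - H(X) = 1.71405 - 1.35944 = 0.3546 bits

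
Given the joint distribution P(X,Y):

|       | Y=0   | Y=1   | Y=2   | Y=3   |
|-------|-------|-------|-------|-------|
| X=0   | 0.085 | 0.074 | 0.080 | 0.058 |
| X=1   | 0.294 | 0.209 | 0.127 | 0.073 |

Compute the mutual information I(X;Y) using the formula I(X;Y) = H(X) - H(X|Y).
0.0230 bits

I(X;Y) = H(X) - H(X|Y)

Marginal of X (row sums):
  P(X=0) = 0.085 + 0.074 + 0.080 + 0.058 = 0.297
  P(X=1) = 0.294 + 0.209 + 0.127 + 0.073 = 0.703
H(X) = -[0.297·log₂(0.297) + 0.703·log₂(0.703)]
  = 0.5202 + 0.3574 = 0.8776 bits

Marginal of Y (column sums):
  P(Y=0) = 0.085 + 0.294 = 0.379
  P(Y=1) = 0.074 + 0.209 = 0.283
  P(Y=2) = 0.080 + 0.127 = 0.207
  P(Y=3) = 0.058 + 0.073 = 0.131
H(X|Y) = Σ_y P(y)·H(X|Y=y):
  Y=0: P(Y=0) = 0.379, P(X|Y=0) = (85/379, 294/379) → H(X|Y=0) = 0.7679
  Y=1: P(Y=1) = 0.283, P(X|Y=1) = (74/283, 209/283) → H(X|Y=1) = 0.8290
  Y=2: P(Y=2) = 0.207, P(X|Y=2) = (80/207, 127/207) → H(X|Y=2) = 0.9625
  Y=3: P(Y=3) = 0.131, P(X|Y=3) = (58/131, 73/131) → H(X|Y=3) = 0.9905
H(X|Y) = 0.379·0.7679 + 0.283·0.8290 + 0.207·0.9625 + 0.131·0.9905 = 0.8546 bits

I(X;Y) = H(X) - H(X|Y) = 0.8776 - 0.8546 = 0.0230 bits

Cross-check via I(X;Y) = H(X) + H(Y) - H(X,Y): computing H(Y) from the column sums and H(X,Y) from the 8 cells in the same way gives H(Y) = 1.9004 bits and H(X,Y) = 2.7550 bits, so
I(X;Y) = 0.8776 + 1.9004 - 2.7550 = 0.0230 bits ✓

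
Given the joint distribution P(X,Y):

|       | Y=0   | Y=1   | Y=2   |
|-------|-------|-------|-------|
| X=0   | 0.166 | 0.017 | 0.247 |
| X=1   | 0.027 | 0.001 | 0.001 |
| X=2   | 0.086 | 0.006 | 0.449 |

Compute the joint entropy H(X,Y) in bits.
2.0563 bits

H(X,Y) = -Σ_{x,y} P(x,y) log₂ P(x,y). Per-cell terms -P(x,y)·log₂P(x,y):
  X=0: 0.43006, 0.09993, 0.49830
  X=1: 0.14069, 0.00997, 0.00997
  X=2: 0.30440, 0.04428, 0.51869
Sum of the 9 terms: H(X,Y) = 2.0563 bits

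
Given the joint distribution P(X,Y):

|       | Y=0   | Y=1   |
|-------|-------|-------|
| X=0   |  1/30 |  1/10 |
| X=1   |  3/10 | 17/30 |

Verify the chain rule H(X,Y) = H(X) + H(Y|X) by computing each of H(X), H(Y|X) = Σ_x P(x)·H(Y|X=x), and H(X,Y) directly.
H(X) = 0.5665 bits, H(Y|X) = 0.9147 bits, H(X,Y) = 1.4812 bits

Marginal of X (row sums):
  P(X=0) = 1/30 + 1/10 = 2/15
  P(X=1) = 3/10 + 17/30 = 13/15
H(X) = -[(2/15)·log₂(2/15) + (13/15)·log₂(13/15)]
  = 0.3876 + 0.1789 = 0.5665 bits

H(Y|X) = Σ_x P(x)·H(Y|X=x):
  X=0: P(X=0) = 2/15, P(Y|X=0) = (1/4, 3/4) → H(Y|X=0) = 0.8113
  X=1: P(X=1) = 13/15, P(Y|X=1) = (9/26, 17/26) → H(Y|X=1) = 0.9306
H(Y|X) = (2/15)·0.8113 + (13/15)·0.9306 = 0.9147 bits

H(X,Y) = -Σ_{x,y} P(x,y) log₂ P(x,y). Per-cell terms -P(x,y)·log₂P(x,y):
  X=0: 0.1636, 0.3322
  X=1: 0.5211, 0.4643
Sum of the 4 terms: H(X,Y) = 1.4812 bits

Chain rule check:
  H(X) + H(Y|X) = 0.5665 + 0.9147 = 1.4812 bits
  H(X,Y) = 1.4812 bits
✓ Chain rule verified.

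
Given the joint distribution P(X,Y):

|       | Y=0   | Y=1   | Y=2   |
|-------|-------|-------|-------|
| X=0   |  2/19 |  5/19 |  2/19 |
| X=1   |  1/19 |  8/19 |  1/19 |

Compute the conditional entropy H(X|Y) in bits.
0.9477 bits

H(X|Y) = H(X,Y) - H(Y)

H(X,Y) = -Σ_{x,y} P(x,y) log₂ P(x,y). Per-cell terms -P(x,y)·log₂P(x,y):
  X=0: 0.34189, 0.50684, 0.34189
  X=1: 0.22358, 0.52544, 0.22358
Sum of the 6 terms: H(X,Y) = 2.1632 bits

Marginal of Y (column sums):
  P(Y=0) = 2/19 + 1/19 = 3/19
  P(Y=1) = 5/19 + 8/19 = 13/19
  P(Y=2) = 2/19 + 1/19 = 3/19
H(Y) = -[(3/19)·log₂(3/19) + (13/19)·log₂(13/19) + (3/19)·log₂(3/19)]
  = 0.42047 + 0.37460 + 0.42047 = 1.2155 bits

H(X|Y) = H(X,Y) - H(Y) = 2.1632 - 1.2155 = 0.9477 bits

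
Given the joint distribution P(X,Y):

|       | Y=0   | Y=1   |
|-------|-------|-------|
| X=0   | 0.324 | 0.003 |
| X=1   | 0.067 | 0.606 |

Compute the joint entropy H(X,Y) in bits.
1.2511 bits

H(X,Y) = -Σ_{x,y} P(x,y) log₂ P(x,y). Per-cell terms -P(x,y)·log₂P(x,y):
  X=0: 0.5268, 0.0251
  X=1: 0.2613, 0.4379
Sum of the 4 terms: H(X,Y) = 1.2511 bits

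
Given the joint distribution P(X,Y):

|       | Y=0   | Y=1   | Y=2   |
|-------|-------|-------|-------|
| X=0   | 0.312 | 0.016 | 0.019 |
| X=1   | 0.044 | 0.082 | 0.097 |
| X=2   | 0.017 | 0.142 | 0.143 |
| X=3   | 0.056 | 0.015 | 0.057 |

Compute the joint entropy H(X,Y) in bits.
3.0094 bits

H(X,Y) = -Σ_{x,y} P(x,y) log₂ P(x,y). Per-cell terms -P(x,y)·log₂P(x,y):
  X=0: 0.52428, 0.09545, 0.10864
  X=1: 0.19828, 0.29588, 0.32649
  X=2: 0.09993, 0.39988, 0.40125
  X=3: 0.23287, 0.09088, 0.23557
Sum of the 12 terms: H(X,Y) = 3.0094 bits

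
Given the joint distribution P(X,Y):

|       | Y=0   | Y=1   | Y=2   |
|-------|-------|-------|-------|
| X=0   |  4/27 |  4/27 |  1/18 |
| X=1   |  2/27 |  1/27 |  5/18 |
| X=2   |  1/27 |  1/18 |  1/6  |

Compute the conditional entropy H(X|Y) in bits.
1.3546 bits

H(X|Y) = H(X,Y) - H(Y)

H(X,Y) = -Σ_{x,y} P(x,y) log₂ P(x,y). Per-cell terms -P(x,y)·log₂P(x,y):
  X=0: 0.40813, 0.40813, 0.23166
  X=1: 0.27814, 0.17611, 0.51333
  X=2: 0.17611, 0.23166, 0.43083
Sum of the 9 terms: H(X,Y) = 2.8541 bits

Marginal of Y (column sums):
  P(Y=0) = 4/27 + 2/27 + 1/27 = 7/27
  P(Y=1) = 4/27 + 1/27 + 1/18 = 13/54
  P(Y=2) = 1/18 + 5/18 + 1/6 = 1/2
H(Y) = -[(7/27)·log₂(7/27) + (13/54)·log₂(13/54) + (1/2)·log₂(1/2)]
  = 0.50492 + 0.49459 + 0.50000 = 1.4995 bits

H(X|Y) = H(X,Y) - H(Y) = 2.8541 - 1.4995 = 1.3546 bits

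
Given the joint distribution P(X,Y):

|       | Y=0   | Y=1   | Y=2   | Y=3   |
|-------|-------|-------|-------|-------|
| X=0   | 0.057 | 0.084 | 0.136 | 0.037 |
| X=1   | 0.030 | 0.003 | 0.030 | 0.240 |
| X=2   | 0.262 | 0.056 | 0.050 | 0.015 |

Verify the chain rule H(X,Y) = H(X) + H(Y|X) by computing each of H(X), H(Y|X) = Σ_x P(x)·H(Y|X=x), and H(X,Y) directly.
H(X) = 1.5770 bits, H(Y|X) = 1.3951 bits, H(X,Y) = 2.9721 bits

Marginal of X (row sums):
  P(X=0) = 0.057 + 0.084 + 0.136 + 0.037 = 0.314
  P(X=1) = 0.030 + 0.003 + 0.030 + 0.240 = 0.303
  P(X=2) = 0.262 + 0.056 + 0.050 + 0.015 = 0.383
H(X) = -[0.314·log₂(0.314) + 0.303·log₂(0.303) + 0.383·log₂(0.383)]
  = 0.52475 + 0.52195 + 0.53030 = 1.5770 bits

H(Y|X) = Σ_x P(x)·H(Y|X=x):
  X=0: P(X=0) = 0.314, P(Y|X=0) = (57/314, 42/157, 68/157, 37/314) → H(Y|X=0) = 1.84216
  X=1: P(X=1) = 0.303, P(Y|X=1) = (10/101, 1/101, 10/101, 80/101) → H(Y|X=1) = 0.99294
  X=2: P(X=2) = 0.383, P(Y|X=2) = (262/383, 56/383, 50/383, 15/383) → H(Y|X=2) = 1.34683
H(Y|X) = 0.314·1.84216 + 0.303·0.99294 + 0.383·1.34683 = 1.3951 bits

H(X,Y) = -Σ_{x,y} P(x,y) log₂ P(x,y). Per-cell terms -P(x,y)·log₂P(x,y):
  X=0: 0.23557, 0.30017, 0.39145, 0.17598
  X=1: 0.15177, 0.02514, 0.15177, 0.49413
  X=2: 0.50628, 0.23287, 0.21610, 0.09088
Sum of the 12 terms: H(X,Y) = 2.9721 bits

Chain rule check:
  H(X) + H(Y|X) = 1.5770 + 1.3951 = 2.9721 bits
  H(X,Y) = 2.9721 bits
✓ Chain rule verified.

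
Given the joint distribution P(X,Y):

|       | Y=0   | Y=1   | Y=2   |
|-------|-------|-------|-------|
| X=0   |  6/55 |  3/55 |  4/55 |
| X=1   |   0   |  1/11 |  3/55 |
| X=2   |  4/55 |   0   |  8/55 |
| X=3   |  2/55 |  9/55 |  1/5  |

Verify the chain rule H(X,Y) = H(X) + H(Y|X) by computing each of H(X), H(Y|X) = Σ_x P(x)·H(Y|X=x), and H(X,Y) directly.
H(X) = 1.9044 bits, H(Y|X) = 1.2367 bits, H(X,Y) = 3.1411 bits

Marginal of X (row sums):
  P(X=0) = 6/55 + 3/55 + 4/55 = 13/55
  P(X=1) = 0 + 1/11 + 3/55 = 8/55
  P(X=2) = 4/55 + 0 + 8/55 = 12/55
  P(X=3) = 2/55 + 9/55 + 1/5 = 2/5
H(X) = -[(13/55)·log₂(13/55) + (8/55)·log₂(8/55) + (12/55)·log₂(12/55) + (2/5)·log₂(2/5)]
  = 0.49185 + 0.40456 + 0.47921 + 0.52877 = 1.9044 bits

H(Y|X) = Σ_x P(x)·H(Y|X=x):
  X=0: P(X=0) = 13/55, P(Y|X=0) = (6/13, 3/13, 4/13) → H(Y|X=0) = 1.52623
  X=1: P(X=1) = 8/55, P(Y|X=1) = (0, 5/8, 3/8) → H(Y|X=1) = 0.95443
  X=2: P(X=2) = 12/55, P(Y|X=2) = (1/3, 0, 2/3) → H(Y|X=2) = 0.91830
  X=3: P(X=3) = 2/5, P(Y|X=3) = (1/11, 9/22, 1/2) → H(Y|X=3) = 1.34202
H(Y|X) = (13/55)·1.52623 + (8/55)·0.95443 + (12/55)·0.91830 + (2/5)·1.34202 = 1.2367 bits

H(X,Y) = -Σ_{x,y} P(x,y) log₂ P(x,y). Per-cell terms -P(x,y)·log₂P(x,y):
  X=0: 0.34870, 0.22889, 0.27501
  X=1: 0.00000, 0.31449, 0.22889
  X=2: 0.27501, 0.00000, 0.40456
  X=3: 0.17387, 0.42733, 0.46439
  (cells with P = 0 contribute 0)
Sum of the 12 terms: H(X,Y) = 3.1411 bits

Chain rule check:
  H(X) + H(Y|X) = 1.9044 + 1.2367 = 3.1411 bits
  H(X,Y) = 3.1411 bits
✓ Chain rule verified.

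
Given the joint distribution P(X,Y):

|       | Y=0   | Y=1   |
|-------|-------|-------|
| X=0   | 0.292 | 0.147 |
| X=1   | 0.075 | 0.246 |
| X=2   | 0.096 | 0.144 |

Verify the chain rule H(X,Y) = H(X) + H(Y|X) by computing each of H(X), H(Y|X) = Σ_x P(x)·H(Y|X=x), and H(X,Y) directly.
H(X) = 1.5418 bits, H(Y|X) = 0.8886 bits, H(X,Y) = 2.4304 bits

Marginal of X (row sums):
  P(X=0) = 0.292 + 0.147 = 0.439
  P(X=1) = 0.075 + 0.246 = 0.321
  P(X=2) = 0.096 + 0.144 = 0.240
H(X) = -[0.439·log₂(0.439) + 0.321·log₂(0.321) + 0.240·log₂(0.240)]
  = 0.521403 + 0.526233 + 0.494134 = 1.5418 bits

H(Y|X) = Σ_x P(x)·H(Y|X=x):
  X=0: P(X=0) = 0.439, P(Y|X=0) = (292/439, 147/439) → H(Y|X=0) = 0.919807
  X=1: P(X=1) = 0.321, P(Y|X=1) = (25/107, 82/107) → H(Y|X=1) = 0.784311
  X=2: P(X=2) = 0.240, P(Y|X=2) = (2/5, 3/5) → H(Y|X=2) = 0.970951
H(Y|X) = 0.439·0.919807 + 0.321·0.784311 + 0.240·0.970951 = 0.8886 bits

H(X,Y) = -Σ_{x,y} P(x,y) log₂ P(x,y). Per-cell terms -P(x,y)·log₂P(x,y):
  X=0: 0.518580, 0.406618
  X=1: 0.280272, 0.497724
  X=2: 0.324559, 0.402604
Sum of the 6 terms: H(X,Y) = 2.4304 bits

Chain rule check:
  H(X) + H(Y|X) = 1.5418 + 0.8886 = 2.4304 bits
  H(X,Y) = 2.4304 bits
✓ Chain rule verified.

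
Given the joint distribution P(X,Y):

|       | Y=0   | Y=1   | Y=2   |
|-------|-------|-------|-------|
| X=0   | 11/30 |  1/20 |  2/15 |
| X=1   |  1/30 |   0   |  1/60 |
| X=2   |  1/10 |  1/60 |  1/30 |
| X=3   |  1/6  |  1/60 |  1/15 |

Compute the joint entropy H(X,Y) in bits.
2.7804 bits

H(X,Y) = -Σ_{x,y} P(x,y) log₂ P(x,y). Per-cell terms -P(x,y)·log₂P(x,y):
  X=0: 0.53073, 0.21610, 0.38759
  X=1: 0.16356, 0.00000, 0.09845
  X=2: 0.33219, 0.09845, 0.16356
  X=3: 0.43083, 0.09845, 0.26046
  (cells with P = 0 contribute 0)
Sum of the 12 terms: H(X,Y) = 2.7804 bits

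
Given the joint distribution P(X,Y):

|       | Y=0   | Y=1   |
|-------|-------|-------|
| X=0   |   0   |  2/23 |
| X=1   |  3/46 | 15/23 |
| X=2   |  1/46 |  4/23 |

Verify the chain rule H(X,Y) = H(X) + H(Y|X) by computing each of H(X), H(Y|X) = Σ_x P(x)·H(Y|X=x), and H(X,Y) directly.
H(X) = 1.1106 bits, H(Y|X) = 0.4138 bits, H(X,Y) = 1.5244 bits

Marginal of X (row sums):
  P(X=0) = 0 + 2/23 = 2/23
  P(X=1) = 3/46 + 15/23 = 33/46
  P(X=2) = 1/46 + 4/23 = 9/46
H(X) = -[(2/23)·log₂(2/23) + (33/46)·log₂(33/46) + (9/46)·log₂(9/46)]
  = 0.30640 + 0.34375 + 0.46049 = 1.1106 bits

H(Y|X) = Σ_x P(x)·H(Y|X=x):
  X=0: P(X=0) = 2/23, P(Y|X=0) = (0, 1) → H(Y|X=0) = 0.00000
  X=1: P(X=1) = 33/46, P(Y|X=1) = (1/11, 10/11) → H(Y|X=1) = 0.43950
  X=2: P(X=2) = 9/46, P(Y|X=2) = (1/9, 8/9) → H(Y|X=2) = 0.50326
H(Y|X) = (2/23)·0.00000 + (33/46)·0.43950 + (9/46)·0.50326 = 0.4138 bits

H(X,Y) = -Σ_{x,y} P(x,y) log₂ P(x,y). Per-cell terms -P(x,y)·log₂P(x,y):
  X=0: 0.00000, 0.30640
  X=1: 0.25687, 0.40218
  X=2: 0.12008, 0.43888
  (cells with P = 0 contribute 0)
Sum of the 6 terms: H(X,Y) = 1.5244 bits

Chain rule check:
  H(X) + H(Y|X) = 1.1106 + 0.4138 = 1.5244 bits
  H(X,Y) = 1.5244 bits
✓ Chain rule verified.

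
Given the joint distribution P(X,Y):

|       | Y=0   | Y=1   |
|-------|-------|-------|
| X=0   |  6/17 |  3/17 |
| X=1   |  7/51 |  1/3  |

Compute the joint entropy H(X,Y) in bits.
1.8935 bits

H(X,Y) = -Σ_{x,y} P(x,y) log₂ P(x,y). Per-cell terms -P(x,y)·log₂P(x,y):
  X=0: 0.53029, 0.44162
  X=1: 0.39324, 0.52832
Sum of the 4 terms: H(X,Y) = 1.8935 bits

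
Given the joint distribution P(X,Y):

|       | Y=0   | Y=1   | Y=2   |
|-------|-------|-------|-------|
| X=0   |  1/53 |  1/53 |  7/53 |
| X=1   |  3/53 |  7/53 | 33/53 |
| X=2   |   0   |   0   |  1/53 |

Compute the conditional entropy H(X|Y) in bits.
0.7762 bits

H(X|Y) = H(X,Y) - H(Y)

H(X,Y) = -Σ_{x,y} P(x,y) log₂ P(x,y). Per-cell terms -P(x,y)·log₂P(x,y):
  X=0: 0.10807, 0.10807, 0.38574
  X=1: 0.23451, 0.38574, 0.42559
  X=2: 0.00000, 0.00000, 0.10807
  (cells with P = 0 contribute 0)
Sum of the 9 terms: H(X,Y) = 1.7558 bits

Marginal of Y (column sums):
  P(Y=0) = 1/53 + 3/53 + 0 = 4/53
  P(Y=1) = 1/53 + 7/53 + 0 = 8/53
  P(Y=2) = 7/53 + 33/53 + 1/53 = 41/53
H(Y) = -[(4/53)·log₂(4/53) + (8/53)·log₂(8/53) + (41/53)·log₂(41/53)]
  = 0.28135 + 0.41176 + 0.28651 = 0.9796 bits

H(X|Y) = H(X,Y) - H(Y) = 1.7558 - 0.9796 = 0.7762 bits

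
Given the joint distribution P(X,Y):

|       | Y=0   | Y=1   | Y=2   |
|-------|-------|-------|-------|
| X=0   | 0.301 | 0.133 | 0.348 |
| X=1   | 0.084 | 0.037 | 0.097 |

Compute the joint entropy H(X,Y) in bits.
2.2411 bits

H(X,Y) = -Σ_{x,y} P(x,y) log₂ P(x,y). Per-cell terms -P(x,y)·log₂P(x,y):
  X=0: 0.5214, 0.3871, 0.5299
  X=1: 0.3002, 0.1760, 0.3265
Sum of the 6 terms: H(X,Y) = 2.2411 bits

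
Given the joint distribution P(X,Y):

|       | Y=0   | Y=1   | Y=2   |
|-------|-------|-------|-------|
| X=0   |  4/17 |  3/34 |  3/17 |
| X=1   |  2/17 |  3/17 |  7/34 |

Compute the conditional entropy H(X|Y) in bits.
0.9479 bits

H(X|Y) = H(X,Y) - H(Y)

H(X,Y) = -Σ_{x,y} P(x,y) log₂ P(x,y). Per-cell terms -P(x,y)·log₂P(x,y):
  X=0: 0.49117, 0.30904, 0.44162
  X=1: 0.36323, 0.44162, 0.46943
Sum of the 6 terms: H(X,Y) = 2.5161 bits

Marginal of Y (column sums):
  P(Y=0) = 4/17 + 2/17 = 6/17
  P(Y=1) = 3/34 + 3/17 = 9/34
  P(Y=2) = 3/17 + 7/34 = 13/34
H(Y) = -[(6/17)·log₂(6/17) + (9/34)·log₂(9/34) + (13/34)·log₂(13/34)]
  = 0.53029 + 0.50758 + 0.53033 = 1.5682 bits

H(X|Y) = H(X,Y) - H(Y) = 2.5161 - 1.5682 = 0.9479 bits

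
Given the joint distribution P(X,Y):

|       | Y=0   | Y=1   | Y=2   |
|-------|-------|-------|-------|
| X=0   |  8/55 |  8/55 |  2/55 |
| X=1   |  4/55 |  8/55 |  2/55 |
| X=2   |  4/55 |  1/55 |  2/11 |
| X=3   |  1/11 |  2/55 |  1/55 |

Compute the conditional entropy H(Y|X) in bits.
1.3116 bits

H(Y|X) = H(X,Y) - H(X)

H(X,Y) = -Σ_{x,y} P(x,y) log₂ P(x,y). Per-cell terms -P(x,y)·log₂P(x,y):
  X=0: 0.40456, 0.40456, 0.17387
  X=1: 0.27501, 0.40456, 0.17387
  X=2: 0.27501, 0.10512, 0.44717
  X=3: 0.31449, 0.17387, 0.10512
Sum of the 12 terms: H(X,Y) = 3.2572 bits

Marginal of X (row sums):
  P(X=0) = 8/55 + 8/55 + 2/55 = 18/55
  P(X=1) = 4/55 + 8/55 + 2/55 = 14/55
  P(X=2) = 4/55 + 1/55 + 2/11 = 3/11
  P(X=3) = 1/11 + 2/55 + 1/55 = 8/55
H(X) = -[(18/55)·log₂(18/55) + (14/55)·log₂(14/55) + (3/11)·log₂(3/11) + (8/55)·log₂(8/55)]
  = 0.52738 + 0.50247 + 0.51122 + 0.40456 = 1.9456 bits

H(Y|X) = H(X,Y) - H(X) = 3.2572 - 1.9456 = 1.3116 bits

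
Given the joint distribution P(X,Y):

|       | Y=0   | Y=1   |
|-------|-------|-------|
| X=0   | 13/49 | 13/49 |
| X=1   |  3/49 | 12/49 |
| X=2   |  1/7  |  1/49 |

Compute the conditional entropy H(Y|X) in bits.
0.8404 bits

H(Y|X) = H(X,Y) - H(X)

H(X,Y) = -Σ_{x,y} P(x,y) log₂ P(x,y). Per-cell terms -P(x,y)·log₂P(x,y):
  X=0: 0.50787, 0.50787
  X=1: 0.24672, 0.49708
  X=2: 0.40105, 0.11459
Sum of the 6 terms: H(X,Y) = 2.2752 bits

Marginal of X (row sums):
  P(X=0) = 13/49 + 13/49 = 26/49
  P(X=1) = 3/49 + 12/49 = 15/49
  P(X=2) = 1/7 + 1/49 = 8/49
H(X) = -[(26/49)·log₂(26/49) + (15/49)·log₂(15/49) + (8/49)·log₂(8/49)]
  = 0.48512 + 0.52280 + 0.42689 = 1.4348 bits

H(Y|X) = H(X,Y) - H(X) = 2.2752 - 1.4348 = 0.8404 bits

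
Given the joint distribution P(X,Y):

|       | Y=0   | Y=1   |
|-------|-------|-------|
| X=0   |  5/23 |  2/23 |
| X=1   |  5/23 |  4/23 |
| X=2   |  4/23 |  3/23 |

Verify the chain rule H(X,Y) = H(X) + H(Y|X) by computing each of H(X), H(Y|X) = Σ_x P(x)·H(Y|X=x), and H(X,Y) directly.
H(X) = 1.5743 bits, H(Y|X) = 0.9504 bits, H(X,Y) = 2.5247 bits

Marginal of X (row sums):
  P(X=0) = 5/23 + 2/23 = 7/23
  P(X=1) = 5/23 + 4/23 = 9/23
  P(X=2) = 4/23 + 3/23 = 7/23
H(X) = -[(7/23)·log₂(7/23) + (9/23)·log₂(9/23) + (7/23)·log₂(7/23)]
  = 0.52232 + 0.52968 + 0.52232 = 1.5743 bits

H(Y|X) = Σ_x P(x)·H(Y|X=x):
  X=0: P(X=0) = 7/23, P(Y|X=0) = (5/7, 2/7) → H(Y|X=0) = 0.86312
  X=1: P(X=1) = 9/23, P(Y|X=1) = (5/9, 4/9) → H(Y|X=1) = 0.99108
  X=2: P(X=2) = 7/23, P(Y|X=2) = (4/7, 3/7) → H(Y|X=2) = 0.98523
H(Y|X) = (7/23)·0.86312 + (9/23)·0.99108 + (7/23)·0.98523 = 0.9504 bits

H(X,Y) = -Σ_{x,y} P(x,y) log₂ P(x,y). Per-cell terms -P(x,y)·log₂P(x,y):
  X=0: 0.47862, 0.30640
  X=1: 0.47862, 0.43888
  X=2: 0.43888, 0.38330
Sum of the 6 terms: H(X,Y) = 2.5247 bits

Chain rule check:
  H(X) + H(Y|X) = 1.5743 + 0.9504 = 2.5247 bits
  H(X,Y) = 2.5247 bits
✓ Chain rule verified.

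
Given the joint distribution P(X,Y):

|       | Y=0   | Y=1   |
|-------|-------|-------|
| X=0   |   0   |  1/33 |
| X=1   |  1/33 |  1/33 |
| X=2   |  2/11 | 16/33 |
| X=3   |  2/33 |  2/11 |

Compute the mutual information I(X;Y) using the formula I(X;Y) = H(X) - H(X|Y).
0.0245 bits

I(X;Y) = H(X) - H(X|Y)

Marginal of X (row sums):
  P(X=0) = 0 + 1/33 = 1/33
  P(X=1) = 1/33 + 1/33 = 2/33
  P(X=2) = 2/11 + 16/33 = 2/3
  P(X=3) = 2/33 + 2/11 = 8/33
H(X) = -[(1/33)·log₂(1/33) + (2/33)·log₂(2/33) + (2/3)·log₂(2/3) + (8/33)·log₂(8/33)]
  = 0.15286 + 0.24511 + 0.38998 + 0.49561 = 1.28356 bits

Marginal of Y (column sums):
  P(Y=0) = 0 + 1/33 + 2/11 + 2/33 = 3/11
  P(Y=1) = 1/33 + 1/33 + 16/33 + 2/11 = 8/11
H(X|Y) = Σ_y P(y)·H(X|Y=y):
  Y=0: P(Y=0) = 3/11, P(X|Y=0) = (0, 1/9, 2/3, 2/9) → H(X|Y=0) = 1.22439
  Y=1: P(Y=1) = 8/11, P(X|Y=1) = (1/24, 1/24, 2/3, 1/4) → H(X|Y=1) = 1.27206
H(X|Y) = (3/11)·1.22439 + (8/11)·1.27206 = 1.25906 bits

I(X;Y) = H(X) - H(X|Y) = 1.28356 - 1.25906 = 0.0245 bits

Cross-check via I(X;Y) = H(X) + H(Y) - H(X,Y): computing H(Y) from the column sums and H(X,Y) from the 8 cells in the same way gives H(Y) = 0.84535 bits and H(X,Y) = 2.10441 bits, so
I(X;Y) = 1.28356 + 0.84535 - 2.10441 = 0.0245 bits ✓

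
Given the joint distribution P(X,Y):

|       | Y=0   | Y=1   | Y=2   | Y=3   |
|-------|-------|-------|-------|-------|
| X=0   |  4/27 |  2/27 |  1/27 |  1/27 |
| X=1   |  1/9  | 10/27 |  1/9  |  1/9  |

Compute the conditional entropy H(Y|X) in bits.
1.7491 bits

H(Y|X) = H(X,Y) - H(X)

H(X,Y) = -Σ_{x,y} P(x,y) log₂ P(x,y). Per-cell terms -P(x,y)·log₂P(x,y):
  X=0: 0.40813, 0.27814, 0.17611, 0.17611
  X=1: 0.35221, 0.53073, 0.35221, 0.35221
Sum of the 8 terms: H(X,Y) = 2.62585 bits

Marginal of X (row sums):
  P(X=0) = 4/27 + 2/27 + 1/27 + 1/27 = 8/27
  P(X=1) = 1/9 + 10/27 + 1/9 + 1/9 = 19/27
H(X) = -[(8/27)·log₂(8/27) + (19/27)·log₂(19/27)]
  = 0.51997 + 0.35675 = 0.87672 bits

H(Y|X) = H(X,Y) - H(X) = 2.62585 - 0.87672 = 1.7491 bits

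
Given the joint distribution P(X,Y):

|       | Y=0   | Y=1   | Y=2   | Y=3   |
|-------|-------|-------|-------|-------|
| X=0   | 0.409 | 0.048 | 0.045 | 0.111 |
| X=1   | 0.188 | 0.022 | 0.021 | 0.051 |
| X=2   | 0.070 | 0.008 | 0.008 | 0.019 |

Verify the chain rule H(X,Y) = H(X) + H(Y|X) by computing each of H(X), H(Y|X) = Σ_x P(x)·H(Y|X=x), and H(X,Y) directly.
H(X) = 1.2892 bits, H(Y|X) = 1.4011 bits, H(X,Y) = 2.6903 bits

Marginal of X (row sums):
  P(X=0) = 0.409 + 0.048 + 0.045 + 0.111 = 0.613
  P(X=1) = 0.188 + 0.022 + 0.021 + 0.051 = 0.282
  P(X=2) = 0.070 + 0.008 + 0.008 + 0.019 = 0.105
H(X) = -[0.613·log₂(0.613) + 0.282·log₂(0.282) + 0.105·log₂(0.105)]
  = 0.43280 + 0.51500 + 0.34141 = 1.2892 bits

H(Y|X) = Σ_x P(x)·H(Y|X=x):
  X=0: P(X=0) = 0.613, P(Y|X=0) = (409/613, 48/613, 45/613, 111/613) → H(Y|X=0) = 1.40027
  X=1: P(X=1) = 0.282, P(Y|X=1) = (2/3, 11/141, 7/94, 17/94) → H(Y|X=1) = 1.40231
  X=2: P(X=2) = 0.105, P(Y|X=2) = (2/3, 8/105, 8/105, 19/105) → H(Y|X=2) = 1.40224
H(Y|X) = 0.613·1.40027 + 0.282·1.40231 + 0.105·1.40224 = 1.4011 bits

H(X,Y) = -Σ_{x,y} P(x,y) log₂ P(x,y). Per-cell terms -P(x,y)·log₂P(x,y):
  X=0: 0.52754, 0.21028, 0.20133, 0.35202
  X=1: 0.45330, 0.12114, 0.11704, 0.21896
  X=2: 0.26856, 0.05573, 0.05573, 0.10864
Sum of the 12 terms: H(X,Y) = 2.6903 bits

Chain rule check:
  H(X) + H(Y|X) = 1.2892 + 1.4011 = 2.6903 bits
  H(X,Y) = 2.6903 bits
✓ Chain rule verified.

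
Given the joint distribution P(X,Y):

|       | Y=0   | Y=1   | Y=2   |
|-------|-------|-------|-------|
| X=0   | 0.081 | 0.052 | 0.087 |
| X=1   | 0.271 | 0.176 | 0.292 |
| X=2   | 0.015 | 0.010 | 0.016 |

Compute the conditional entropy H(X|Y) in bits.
0.9920 bits

H(X|Y) = H(X,Y) - H(Y)

H(X,Y) = -Σ_{x,y} P(x,y) log₂ P(x,y). Per-cell terms -P(x,y)·log₂P(x,y):
  X=0: 0.293701, 0.221798, 0.306487
  X=1: 0.510465, 0.441118, 0.518580
  X=2: 0.090883, 0.066439, 0.095453
Sum of the 9 terms: H(X,Y) = 2.54492 bits

Marginal of Y (column sums):
  P(Y=0) = 0.081 + 0.271 + 0.015 = 0.367
  P(Y=1) = 0.052 + 0.176 + 0.010 = 0.238
  P(Y=2) = 0.087 + 0.292 + 0.016 = 0.395
H(Y) = -[0.367·log₂(0.367) + 0.238·log₂(0.238) + 0.395·log₂(0.395)]
  = 0.530736 + 0.492890 + 0.529330 = 1.55296 bits

H(X|Y) = H(X,Y) - H(Y) = 2.54492 - 1.55296 = 0.9920 bits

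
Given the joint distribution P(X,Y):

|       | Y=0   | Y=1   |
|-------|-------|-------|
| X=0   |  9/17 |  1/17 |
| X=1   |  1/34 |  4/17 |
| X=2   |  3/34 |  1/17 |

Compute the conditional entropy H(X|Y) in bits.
0.9798 bits

H(X|Y) = H(X,Y) - H(Y)

H(X,Y) = -Σ_{x,y} P(x,y) log₂ P(x,y). Per-cell terms -P(x,y)·log₂P(x,y):
  X=0: 0.48576, 0.24044
  X=1: 0.14963, 0.49117
  X=2: 0.30904, 0.24044
Sum of the 6 terms: H(X,Y) = 1.9165 bits

Marginal of Y (column sums):
  P(Y=0) = 9/17 + 1/34 + 3/34 = 11/17
  P(Y=1) = 1/17 + 4/17 + 1/17 = 6/17
H(Y) = -[(11/17)·log₂(11/17) + (6/17)·log₂(6/17)]
  = 0.40637 + 0.53029 = 0.9367 bits

H(X|Y) = H(X,Y) - H(Y) = 1.9165 - 0.9367 = 0.9798 bits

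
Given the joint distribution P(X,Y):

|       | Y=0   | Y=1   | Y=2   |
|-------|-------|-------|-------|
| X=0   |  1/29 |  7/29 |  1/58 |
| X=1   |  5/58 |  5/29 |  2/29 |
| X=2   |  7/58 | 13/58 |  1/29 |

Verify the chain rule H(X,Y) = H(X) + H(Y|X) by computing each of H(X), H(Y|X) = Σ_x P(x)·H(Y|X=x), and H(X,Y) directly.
H(X) = 1.5769 bits, H(Y|X) = 1.2141 bits, H(X,Y) = 2.7909 bits

Marginal of X (row sums):
  P(X=0) = 1/29 + 7/29 + 1/58 = 17/58
  P(X=1) = 5/58 + 5/29 + 2/29 = 19/58
  P(X=2) = 7/58 + 13/58 + 1/29 = 11/29
H(X) = -[(17/58)·log₂(17/58) + (19/58)·log₂(19/58) + (11/29)·log₂(11/29)]
  = 0.518945 + 0.527431 + 0.530484 = 1.5769 bits

H(Y|X) = Σ_x P(x)·H(Y|X=x):
  X=0: P(X=0) = 17/58, P(Y|X=0) = (2/17, 14/17, 1/17) → H(Y|X=0) = 0.834347
  X=1: P(X=1) = 19/58, P(Y|X=1) = (5/19, 10/19, 4/19) → H(Y|X=1) = 1.467458
  X=2: P(X=2) = 11/29, P(Y|X=2) = (7/22, 13/22, 1/11) → H(Y|X=2) = 1.288650
H(Y|X) = (17/58)·0.834347 + (19/58)·1.467458 + (11/29)·1.288650 = 1.2141 bits

H(X,Y) = -Σ_{x,y} P(x,y) log₂ P(x,y). Per-cell terms -P(x,y)·log₂P(x,y):
  X=0: 0.167517, 0.494979, 0.101000
  X=1: 0.304832, 0.437251, 0.266068
  X=2: 0.368179, 0.483587, 0.167517
Sum of the 9 terms: H(X,Y) = 2.7909 bits

Chain rule check:
  H(X) + H(Y|X) = 1.5769 + 1.2141 = 2.7910 bits
  H(X,Y) = 2.7909 bits
✓ Chain rule verified (Δ = 0.0001 is 4-dp rounding noise: each of the three values was rounded independently).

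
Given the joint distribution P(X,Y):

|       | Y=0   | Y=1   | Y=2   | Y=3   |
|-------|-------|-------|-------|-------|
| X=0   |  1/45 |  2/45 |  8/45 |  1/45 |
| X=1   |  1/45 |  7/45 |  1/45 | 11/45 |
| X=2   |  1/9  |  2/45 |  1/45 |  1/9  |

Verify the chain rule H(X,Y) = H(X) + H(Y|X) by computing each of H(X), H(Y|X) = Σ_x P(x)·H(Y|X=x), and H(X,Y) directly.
H(X) = 1.5460 bits, H(Y|X) = 1.5253 bits, H(X,Y) = 3.0713 bits

Marginal of X (row sums):
  P(X=0) = 1/45 + 2/45 + 8/45 + 1/45 = 4/15
  P(X=1) = 1/45 + 7/45 + 1/45 + 11/45 = 4/9
  P(X=2) = 1/9 + 2/45 + 1/45 + 1/9 = 13/45
H(X) = -[(4/15)·log₂(4/15) + (4/9)·log₂(4/9) + (13/45)·log₂(13/45)]
  = 0.50850 + 0.51997 + 0.51752 = 1.5460 bits

H(Y|X) = Σ_x P(x)·H(Y|X=x):
  X=0: P(X=0) = 4/15, P(Y|X=0) = (1/12, 1/6, 2/3, 1/12) → H(Y|X=0) = 1.41830
  X=1: P(X=1) = 4/9, P(Y|X=1) = (1/20, 7/20, 1/20, 11/20) → H(Y|X=1) = 1.43667
  X=2: P(X=2) = 13/45, P(Y|X=2) = (5/13, 2/13, 1/13, 5/13) → H(Y|X=2) = 1.76050
H(Y|X) = (4/15)·1.41830 + (4/9)·1.43667 + (13/45)·1.76050 = 1.5253 bits

H(X,Y) = -Σ_{x,y} P(x,y) log₂ P(x,y). Per-cell terms -P(x,y)·log₂P(x,y):
  X=0: 0.12204, 0.19964, 0.44300, 0.12204
  X=1: 0.12204, 0.41759, 0.12204, 0.49681
  X=2: 0.35221, 0.19964, 0.12204, 0.35221
Sum of the 12 terms: H(X,Y) = 3.0713 bits

Chain rule check:
  H(X) + H(Y|X) = 1.5460 + 1.5253 = 3.0713 bits
  H(X,Y) = 3.0713 bits
✓ Chain rule verified.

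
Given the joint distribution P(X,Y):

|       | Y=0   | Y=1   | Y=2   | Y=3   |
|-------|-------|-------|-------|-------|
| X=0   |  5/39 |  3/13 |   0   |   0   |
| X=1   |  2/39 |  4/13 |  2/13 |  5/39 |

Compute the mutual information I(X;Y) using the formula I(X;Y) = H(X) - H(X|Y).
0.2564 bits

I(X;Y) = H(X) - H(X|Y)

Marginal of X (row sums):
  P(X=0) = 5/39 + 3/13 + 0 + 0 = 14/39
  P(X=1) = 2/39 + 4/13 + 2/13 + 5/39 = 25/39
H(X) = -[(14/39)·log₂(14/39) + (25/39)·log₂(25/39)]
  = 0.5306 + 0.4112 = 0.9418 bits

Marginal of Y (column sums):
  P(Y=0) = 5/39 + 2/39 = 7/39
  P(Y=1) = 3/13 + 4/13 = 7/13
  P(Y=2) = 0 + 2/13 = 2/13
  P(Y=3) = 0 + 5/39 = 5/39
H(X|Y) = Σ_y P(y)·H(X|Y=y):
  Y=0: P(Y=0) = 7/39, P(X|Y=0) = (5/7, 2/7) → H(X|Y=0) = 0.8631
  Y=1: P(Y=1) = 7/13, P(X|Y=1) = (3/7, 4/7) → H(X|Y=1) = 0.9852
  Y=2: P(Y=2) = 2/13, P(X|Y=2) = (0, 1) → H(X|Y=2) = 0.0000
  Y=3: P(Y=3) = 5/39, P(X|Y=3) = (0, 1) → H(X|Y=3) = 0.0000
H(X|Y) = (7/39)·0.8631 + (7/13)·0.9852 + (2/13)·0.0000 + (5/39)·0.0000 = 0.6854 bits

I(X;Y) = H(X) - H(X|Y) = 0.9418 - 0.6854 = 0.2564 bits

Cross-check via I(X;Y) = H(X) + H(Y) - H(X,Y): computing H(Y) from the column sums and H(X,Y) from the 8 cells in the same way gives H(Y) = 1.7211 bits and H(X,Y) = 2.4065 bits, so
I(X;Y) = 0.9418 + 1.7211 - 2.4065 = 0.2564 bits ✓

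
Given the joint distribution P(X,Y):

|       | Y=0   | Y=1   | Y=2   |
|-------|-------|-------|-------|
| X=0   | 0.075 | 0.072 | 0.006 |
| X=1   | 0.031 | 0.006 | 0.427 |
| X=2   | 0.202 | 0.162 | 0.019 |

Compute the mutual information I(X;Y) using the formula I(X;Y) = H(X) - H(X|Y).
0.6720 bits

I(X;Y) = H(X) - H(X|Y)

Marginal of X (row sums):
  P(X=0) = 0.075 + 0.072 + 0.006 = 0.153
  P(X=1) = 0.031 + 0.006 + 0.427 = 0.464
  P(X=2) = 0.202 + 0.162 + 0.019 = 0.383
H(X) = -[0.153·log₂(0.153) + 0.464·log₂(0.464) + 0.383·log₂(0.383)]
  = 0.4144 + 0.5140 + 0.5303 = 1.4587 bits

Marginal of Y (column sums):
  P(Y=0) = 0.075 + 0.031 + 0.202 = 0.308
  P(Y=1) = 0.072 + 0.006 + 0.162 = 0.240
  P(Y=2) = 0.006 + 0.427 + 0.019 = 0.452
H(X|Y) = Σ_y P(y)·H(X|Y=y):
  Y=0: P(Y=0) = 0.308, P(X|Y=0) = (75/308, 31/308, 101/154) → H(X|Y=0) = 1.2288
  Y=1: P(Y=1) = 0.240, P(X|Y=1) = (3/10, 1/40, 27/40) → H(X|Y=1) = 1.0369
  Y=2: P(Y=2) = 0.452, P(X|Y=2) = (3/226, 427/452, 19/452) → H(X|Y=2) = 0.3525
H(X|Y) = 0.308·1.2288 + 0.240·1.0369 + 0.452·0.3525 = 0.7867 bits

I(X;Y) = H(X) - H(X|Y) = 1.4587 - 0.7867 = 0.6720 bits

Cross-check via I(X;Y) = H(X) + H(Y) - H(X,Y): computing H(Y) from the column sums and H(X,Y) from the 9 cells in the same way gives H(Y) = 1.5352 bits and H(X,Y) = 2.3219 bits, so
I(X;Y) = 1.4587 + 1.5352 - 2.3219 = 0.6720 bits ✓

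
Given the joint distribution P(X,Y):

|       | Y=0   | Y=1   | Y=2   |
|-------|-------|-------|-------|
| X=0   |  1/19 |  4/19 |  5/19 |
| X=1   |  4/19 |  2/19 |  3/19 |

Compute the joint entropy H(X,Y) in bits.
2.4393 bits

H(X,Y) = -Σ_{x,y} P(x,y) log₂ P(x,y). Per-cell terms -P(x,y)·log₂P(x,y):
  X=0: 0.22358, 0.47325, 0.50684
  X=1: 0.47325, 0.34189, 0.42047
Sum of the 6 terms: H(X,Y) = 2.4393 bits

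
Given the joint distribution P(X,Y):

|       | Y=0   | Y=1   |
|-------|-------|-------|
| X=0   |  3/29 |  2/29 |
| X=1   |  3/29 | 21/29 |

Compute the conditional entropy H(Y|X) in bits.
0.6173 bits

H(Y|X) = H(X,Y) - H(X)

H(X,Y) = -Σ_{x,y} P(x,y) log₂ P(x,y). Per-cell terms -P(x,y)·log₂P(x,y):
  X=0: 0.338588, 0.266068
  X=1: 0.338588, 0.337205
Sum of the 4 terms: H(X,Y) = 1.280449 bits

Marginal of X (row sums):
  P(X=0) = 3/29 + 2/29 = 5/29
  P(X=1) = 3/29 + 21/29 = 24/29
H(X) = -[(5/29)·log₂(5/29) + (24/29)·log₂(24/29)]
  = 0.437251 + 0.225946 = 0.663197 bits

H(Y|X) = H(X,Y) - H(X) = 1.280449 - 0.663197 = 0.6173 bits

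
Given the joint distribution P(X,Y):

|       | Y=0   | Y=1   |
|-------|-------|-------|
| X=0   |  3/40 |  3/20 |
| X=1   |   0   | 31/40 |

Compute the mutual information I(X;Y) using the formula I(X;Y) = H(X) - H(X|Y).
0.1777 bits

I(X;Y) = H(X) - H(X|Y)

Marginal of X (row sums):
  P(X=0) = 3/40 + 3/20 = 9/40
  P(X=1) = 0 + 31/40 = 31/40
H(X) = -[(9/40)·log₂(9/40) + (31/40)·log₂(31/40)]
  = 0.4842 + 0.2850 = 0.7692 bits

Marginal of Y (column sums):
  P(Y=0) = 3/40 + 0 = 3/40
  P(Y=1) = 3/20 + 31/40 = 37/40
H(X|Y) = Σ_y P(y)·H(X|Y=y):
  Y=0: P(Y=0) = 3/40, P(X|Y=0) = (1, 0) → H(X|Y=0) = 0.0000
  Y=1: P(Y=1) = 37/40, P(X|Y=1) = (6/37, 31/37) → H(X|Y=1) = 0.6395
H(X|Y) = (3/40)·0.0000 + (37/40)·0.6395 = 0.5915 bits

I(X;Y) = H(X) - H(X|Y) = 0.7692 - 0.5915 = 0.1777 bits

Cross-check via I(X;Y) = H(X) + H(Y) - H(X,Y): computing H(Y) from the column sums and H(X,Y) from the 4 cells in the same way gives H(Y) = 0.3843 bits and H(X,Y) = 0.9758 bits, so
I(X;Y) = 0.7692 + 0.3843 - 0.9758 = 0.1777 bits ✓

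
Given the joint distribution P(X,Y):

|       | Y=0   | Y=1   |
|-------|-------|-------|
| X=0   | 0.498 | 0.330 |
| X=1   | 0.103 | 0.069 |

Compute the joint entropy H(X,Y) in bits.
1.6326 bits

H(X,Y) = -Σ_{x,y} P(x,y) log₂ P(x,y). Per-cell terms -P(x,y)·log₂P(x,y):
  X=0: 0.50088, 0.52782
  X=1: 0.33777, 0.26615
Sum of the 4 terms: H(X,Y) = 1.6326 bits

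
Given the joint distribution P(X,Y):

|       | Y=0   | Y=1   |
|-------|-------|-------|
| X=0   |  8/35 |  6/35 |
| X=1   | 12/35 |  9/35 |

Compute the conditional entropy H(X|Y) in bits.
0.9710 bits

H(X|Y) = H(X,Y) - H(Y)

H(X,Y) = -Σ_{x,y} P(x,y) log₂ P(x,y). Per-cell terms -P(x,y)·log₂P(x,y):
  X=0: 0.4867, 0.4362
  X=1: 0.5295, 0.5038
Sum of the 4 terms: H(X,Y) = 1.9562 bits

Marginal of Y (column sums):
  P(Y=0) = 8/35 + 12/35 = 4/7
  P(Y=1) = 6/35 + 9/35 = 3/7
H(Y) = -[(4/7)·log₂(4/7) + (3/7)·log₂(3/7)]
  = 0.4613 + 0.5239 = 0.9852 bits

H(X|Y) = H(X,Y) - H(Y) = 1.9562 - 0.9852 = 0.9710 bits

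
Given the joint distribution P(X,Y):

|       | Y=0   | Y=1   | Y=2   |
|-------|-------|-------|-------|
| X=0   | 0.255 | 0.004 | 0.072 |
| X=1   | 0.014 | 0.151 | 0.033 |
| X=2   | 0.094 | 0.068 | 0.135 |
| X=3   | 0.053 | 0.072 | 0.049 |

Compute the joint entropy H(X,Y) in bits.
3.1538 bits

H(X,Y) = -Σ_{x,y} P(x,y) log₂ P(x,y). Per-cell terms -P(x,y)·log₂P(x,y):
  X=0: 0.5027, 0.0319, 0.2733
  X=1: 0.0862, 0.4118, 0.1624
  X=2: 0.3207, 0.2637, 0.3900
  X=3: 0.2246, 0.2733, 0.2132
Sum of the 12 terms: H(X,Y) = 3.1538 bits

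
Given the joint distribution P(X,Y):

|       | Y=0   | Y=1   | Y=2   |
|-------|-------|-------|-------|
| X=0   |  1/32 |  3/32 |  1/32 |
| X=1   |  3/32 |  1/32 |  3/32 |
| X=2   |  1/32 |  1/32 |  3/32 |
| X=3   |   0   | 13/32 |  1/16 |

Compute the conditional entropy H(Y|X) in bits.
1.0109 bits

H(Y|X) = H(X,Y) - H(X)

H(X,Y) = -Σ_{x,y} P(x,y) log₂ P(x,y). Per-cell terms -P(x,y)·log₂P(x,y):
  X=0: 0.15625, 0.32016, 0.15625
  X=1: 0.32016, 0.15625, 0.32016
  X=2: 0.15625, 0.15625, 0.32016
  X=3: 0.00000, 0.52795, 0.25000
  (cells with P = 0 contribute 0)
Sum of the 12 terms: H(X,Y) = 2.8398 bits

Marginal of X (row sums):
  P(X=0) = 1/32 + 3/32 + 1/32 = 5/32
  P(X=1) = 3/32 + 1/32 + 3/32 = 7/32
  P(X=2) = 1/32 + 1/32 + 3/32 = 5/32
  P(X=3) = 0 + 13/32 + 1/16 = 15/32
H(X) = -[(5/32)·log₂(5/32) + (7/32)·log₂(7/32) + (5/32)·log₂(5/32) + (15/32)·log₂(15/32)]
  = 0.41845 + 0.47964 + 0.41845 + 0.51240 = 1.8289 bits

H(Y|X) = H(X,Y) - H(X) = 2.8398 - 1.8289 = 1.0109 bits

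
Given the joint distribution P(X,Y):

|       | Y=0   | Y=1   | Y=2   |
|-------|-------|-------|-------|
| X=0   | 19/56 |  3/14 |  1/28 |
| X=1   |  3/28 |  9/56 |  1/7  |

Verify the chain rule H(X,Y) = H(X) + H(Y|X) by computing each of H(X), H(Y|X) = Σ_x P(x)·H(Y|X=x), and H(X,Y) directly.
H(X) = 0.9769 bits, H(Y|X) = 1.3703 bits, H(X,Y) = 2.3472 bits

Marginal of X (row sums):
  P(X=0) = 19/56 + 3/14 + 1/28 = 33/56
  P(X=1) = 3/28 + 9/56 + 1/7 = 23/56
H(X) = -[(33/56)·log₂(33/56) + (23/56)·log₂(23/56)]
  = 0.44960 + 0.52727 = 0.9769 bits

H(Y|X) = Σ_x P(x)·H(Y|X=x):
  X=0: P(X=0) = 33/56, P(Y|X=0) = (19/33, 4/11, 2/33) → H(Y|X=0) = 1.23439
  X=1: P(X=1) = 23/56, P(Y|X=1) = (6/23, 9/23, 8/23) → H(Y|X=1) = 1.56534
H(Y|X) = (33/56)·1.23439 + (23/56)·1.56534 = 1.3703 bits

H(X,Y) = -Σ_{x,y} P(x,y) log₂ P(x,y). Per-cell terms -P(x,y)·log₂P(x,y):
  X=0: 0.52909, 0.47623, 0.17169
  X=1: 0.34526, 0.42387, 0.40105
Sum of the 6 terms: H(X,Y) = 2.3472 bits

Chain rule check:
  H(X) + H(Y|X) = 0.9769 + 1.3703 = 2.3472 bits
  H(X,Y) = 2.3472 bits
✓ Chain rule verified.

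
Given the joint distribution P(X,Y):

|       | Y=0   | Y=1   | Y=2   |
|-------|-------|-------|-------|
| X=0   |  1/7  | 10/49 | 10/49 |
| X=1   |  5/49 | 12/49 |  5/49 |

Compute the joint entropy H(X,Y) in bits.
2.5060 bits

H(X,Y) = -Σ_{x,y} P(x,y) log₂ P(x,y). Per-cell terms -P(x,y)·log₂P(x,y):
  X=0: 0.4011, 0.4679, 0.4679
  X=1: 0.3360, 0.4971, 0.3360
Sum of the 6 terms: H(X,Y) = 2.5060 bits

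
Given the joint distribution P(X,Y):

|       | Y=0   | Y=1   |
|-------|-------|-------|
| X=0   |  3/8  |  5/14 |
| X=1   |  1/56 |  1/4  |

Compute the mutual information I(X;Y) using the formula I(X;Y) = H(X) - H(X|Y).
0.1401 bits

I(X;Y) = H(X) - H(X|Y)

Marginal of X (row sums):
  P(X=0) = 3/8 + 5/14 = 41/56
  P(X=1) = 1/56 + 1/4 = 15/56
H(X) = -[(41/56)·log₂(41/56) + (15/56)·log₂(15/56)]
  = 0.32932 + 0.50905 = 0.83837 bits

Marginal of Y (column sums):
  P(Y=0) = 3/8 + 1/56 = 11/28
  P(Y=1) = 5/14 + 1/4 = 17/28
H(X|Y) = Σ_y P(y)·H(X|Y=y):
  Y=0: P(Y=0) = 11/28, P(X|Y=0) = (21/22, 1/22) → H(X|Y=0) = 0.26676
  Y=1: P(Y=1) = 17/28, P(X|Y=1) = (10/17, 7/17) → H(X|Y=1) = 0.97742
H(X|Y) = (11/28)·0.26676 + (17/28)·0.97742 = 0.69823 bits

I(X;Y) = H(X) - H(X|Y) = 0.83837 - 0.69823 = 0.1401 bits

Cross-check via I(X;Y) = H(X) + H(Y) - H(X,Y): computing H(Y) from the column sums and H(X,Y) from the 4 cells in the same way gives H(Y) = 0.96662 bits and H(X,Y) = 1.66485 bits, so
I(X;Y) = 0.83837 + 0.96662 - 1.66485 = 0.1401 bits ✓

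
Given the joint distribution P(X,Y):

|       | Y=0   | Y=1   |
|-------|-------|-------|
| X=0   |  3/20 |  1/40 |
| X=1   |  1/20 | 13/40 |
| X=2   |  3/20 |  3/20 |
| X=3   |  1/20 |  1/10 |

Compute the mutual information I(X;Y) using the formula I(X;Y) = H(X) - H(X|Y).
0.2172 bits

I(X;Y) = H(X) - H(X|Y)

Marginal of X (row sums):
  P(X=0) = 3/20 + 1/40 = 7/40
  P(X=1) = 1/20 + 13/40 = 3/8
  P(X=2) = 3/20 + 3/20 = 3/10
  P(X=3) = 1/20 + 1/10 = 3/20
H(X) = -[(7/40)·log₂(7/40) + (3/8)·log₂(3/8) + (3/10)·log₂(3/10) + (3/20)·log₂(3/20)]
  = 0.4401 + 0.5306 + 0.5211 + 0.4105 = 1.9023 bits

Marginal of Y (column sums):
  P(Y=0) = 3/20 + 1/20 + 3/20 + 1/20 = 2/5
  P(Y=1) = 1/40 + 13/40 + 3/20 + 1/10 = 3/5
H(X|Y) = Σ_y P(y)·H(X|Y=y):
  Y=0: P(Y=0) = 2/5, P(X|Y=0) = (3/8, 1/8, 3/8, 1/8) → H(X|Y=0) = 1.8113
  Y=1: P(Y=1) = 3/5, P(X|Y=1) = (1/24, 13/24, 1/4, 1/6) → H(X|Y=1) = 1.6010
H(X|Y) = (2/5)·1.8113 + (3/5)·1.6010 = 1.6851 bits

I(X;Y) = H(X) - H(X|Y) = 1.9023 - 1.6851 = 0.2172 bits

Cross-check via I(X;Y) = H(X) + H(Y) - H(X,Y): computing H(Y) from the column sums and H(X,Y) from the 8 cells in the same way gives H(Y) = 0.9710 bits and H(X,Y) = 2.6561 bits, so
I(X;Y) = 1.9023 + 0.9710 - 2.6561 = 0.2172 bits ✓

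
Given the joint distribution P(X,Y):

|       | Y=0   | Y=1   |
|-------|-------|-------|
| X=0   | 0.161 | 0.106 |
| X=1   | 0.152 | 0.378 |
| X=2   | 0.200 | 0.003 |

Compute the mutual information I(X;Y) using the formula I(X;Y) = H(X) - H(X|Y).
0.2600 bits

I(X;Y) = H(X) - H(X|Y)

Marginal of X (row sums):
  P(X=0) = 0.161 + 0.106 = 0.267
  P(X=1) = 0.152 + 0.378 = 0.530
  P(X=2) = 0.200 + 0.003 = 0.203
H(X) = -[0.267·log₂(0.267) + 0.530·log₂(0.530) + 0.203·log₂(0.203)]
  = 0.5087 + 0.4854 + 0.4670 = 1.4611 bits

Marginal of Y (column sums):
  P(Y=0) = 0.161 + 0.152 + 0.200 = 0.513
  P(Y=1) = 0.106 + 0.378 + 0.003 = 0.487
H(X|Y) = Σ_y P(y)·H(X|Y=y):
  Y=0: P(Y=0) = 0.513, P(X|Y=0) = (161/513, 8/27, 200/513) → H(X|Y=0) = 1.5745
  Y=1: P(Y=1) = 0.487, P(X|Y=1) = (106/487, 378/487, 3/487) → H(X|Y=1) = 0.8078
H(X|Y) = 0.513·1.5745 + 0.487·0.8078 = 1.2011 bits

I(X;Y) = H(X) - H(X|Y) = 1.4611 - 1.2011 = 0.2600 bits

Cross-check via I(X;Y) = H(X) + H(Y) - H(X,Y): computing H(Y) from the column sums and H(X,Y) from the 6 cells in the same way gives H(Y) = 0.9995 bits and H(X,Y) = 2.2006 bits, so
I(X;Y) = 1.4611 + 0.9995 - 2.2006 = 0.2600 bits ✓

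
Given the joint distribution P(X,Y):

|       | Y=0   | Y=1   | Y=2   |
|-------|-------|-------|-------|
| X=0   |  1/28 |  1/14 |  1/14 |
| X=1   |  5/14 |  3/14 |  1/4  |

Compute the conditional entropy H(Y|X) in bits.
1.5454 bits

H(Y|X) = H(X,Y) - H(X)

H(X,Y) = -Σ_{x,y} P(x,y) log₂ P(x,y). Per-cell terms -P(x,y)·log₂P(x,y):
  X=0: 0.171691, 0.271954, 0.271954
  X=1: 0.530510, 0.476227, 0.500000
Sum of the 6 terms: H(X,Y) = 2.22234 bits

Marginal of X (row sums):
  P(X=0) = 1/28 + 1/14 + 1/14 = 5/28
  P(X=1) = 5/14 + 3/14 + 1/4 = 23/28
H(X) = -[(5/28)·log₂(5/28) + (23/28)·log₂(23/28)]
  = 0.443826 + 0.233116 = 0.67694 bits

H(Y|X) = H(X,Y) - H(X) = 2.22234 - 0.67694 = 1.5454 bits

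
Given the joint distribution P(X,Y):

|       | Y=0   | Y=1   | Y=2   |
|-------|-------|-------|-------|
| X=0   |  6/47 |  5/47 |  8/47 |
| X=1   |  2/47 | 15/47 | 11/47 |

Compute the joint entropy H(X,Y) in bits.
2.3679 bits

H(X,Y) = -Σ_{x,y} P(x,y) log₂ P(x,y). Per-cell terms -P(x,y)·log₂P(x,y):
  X=0: 0.3791, 0.3439, 0.4348
  X=1: 0.1938, 0.5259, 0.4904
Sum of the 6 terms: H(X,Y) = 2.3679 bits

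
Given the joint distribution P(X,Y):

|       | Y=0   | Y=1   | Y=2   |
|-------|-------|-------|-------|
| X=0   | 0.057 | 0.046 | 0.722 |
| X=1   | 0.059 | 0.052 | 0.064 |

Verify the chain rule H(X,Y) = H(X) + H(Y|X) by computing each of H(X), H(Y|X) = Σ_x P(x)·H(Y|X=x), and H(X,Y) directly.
H(X) = 0.6690 bits, H(Y|X) = 0.8267 bits, H(X,Y) = 1.4957 bits

Marginal of X (row sums):
  P(X=0) = 0.057 + 0.046 + 0.722 = 0.825
  P(X=1) = 0.059 + 0.052 + 0.064 = 0.175
H(X) = -[0.825·log₂(0.825) + 0.175·log₂(0.175)]
  = 0.22897 + 0.44005 = 0.6690 bits

H(Y|X) = Σ_x P(x)·H(Y|X=x):
  X=0: P(X=0) = 0.825, P(Y|X=0) = (19/275, 46/825, 722/825) → H(Y|X=0) = 0.66696
  X=1: P(X=1) = 0.175, P(Y|X=1) = (59/175, 52/175, 64/175) → H(Y|X=1) = 1.57979
H(Y|X) = 0.825·0.66696 + 0.175·1.57979 = 0.8267 bits

H(X,Y) = -Σ_{x,y} P(x,y) log₂ P(x,y). Per-cell terms -P(x,y)·log₂P(x,y):
  X=0: 0.23557, 0.20434, 0.33929
  X=1: 0.24091, 0.22180, 0.25381
Sum of the 6 terms: H(X,Y) = 1.4957 bits

Chain rule check:
  H(X) + H(Y|X) = 0.6690 + 0.8267 = 1.4957 bits
  H(X,Y) = 1.4957 bits
✓ Chain rule verified.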